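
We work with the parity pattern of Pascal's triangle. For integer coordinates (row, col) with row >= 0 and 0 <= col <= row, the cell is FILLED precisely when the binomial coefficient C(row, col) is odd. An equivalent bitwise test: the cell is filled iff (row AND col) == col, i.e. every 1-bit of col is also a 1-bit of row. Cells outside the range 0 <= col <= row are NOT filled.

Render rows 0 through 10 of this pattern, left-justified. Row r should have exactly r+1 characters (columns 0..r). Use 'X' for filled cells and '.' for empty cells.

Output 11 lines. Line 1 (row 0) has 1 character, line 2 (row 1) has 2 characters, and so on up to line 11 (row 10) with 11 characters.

r0=0: X
r1=1: XX
r2=10: X.X
r3=11: XXXX
r4=100: X...X
r5=101: XX..XX
r6=110: X.X.X.X
r7=111: XXXXXXXX
r8=1000: X.......X
r9=1001: XX......XX
r10=1010: X.X.....X.X

Answer: X
XX
X.X
XXXX
X...X
XX..XX
X.X.X.X
XXXXXXXX
X.......X
XX......XX
X.X.....X.X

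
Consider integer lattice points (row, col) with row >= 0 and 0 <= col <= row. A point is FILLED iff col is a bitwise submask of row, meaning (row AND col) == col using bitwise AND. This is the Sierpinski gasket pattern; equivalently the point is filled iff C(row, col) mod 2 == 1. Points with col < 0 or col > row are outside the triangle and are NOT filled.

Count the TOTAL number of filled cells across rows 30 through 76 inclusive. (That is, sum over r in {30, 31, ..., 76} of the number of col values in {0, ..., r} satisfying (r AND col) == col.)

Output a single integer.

r30=11110 pc4: +16 =16
r31=11111 pc5: +32 =48
r32=100000 pc1: +2 =50
r33=100001 pc2: +4 =54
r34=100010 pc2: +4 =58
r35=100011 pc3: +8 =66
r36=100100 pc2: +4 =70
r37=100101 pc3: +8 =78
r38=100110 pc3: +8 =86
r39=100111 pc4: +16 =102
r40=101000 pc2: +4 =106
r41=101001 pc3: +8 =114
r42=101010 pc3: +8 =122
r43=101011 pc4: +16 =138
r44=101100 pc3: +8 =146
r45=101101 pc4: +16 =162
r46=101110 pc4: +16 =178
r47=101111 pc5: +32 =210
r48=110000 pc2: +4 =214
r49=110001 pc3: +8 =222
r50=110010 pc3: +8 =230
r51=110011 pc4: +16 =246
r52=110100 pc3: +8 =254
r53=110101 pc4: +16 =270
r54=110110 pc4: +16 =286
r55=110111 pc5: +32 =318
r56=111000 pc3: +8 =326
r57=111001 pc4: +16 =342
r58=111010 pc4: +16 =358
r59=111011 pc5: +32 =390
r60=111100 pc4: +16 =406
r61=111101 pc5: +32 =438
r62=111110 pc5: +32 =470
r63=111111 pc6: +64 =534
r64=1000000 pc1: +2 =536
r65=1000001 pc2: +4 =540
r66=1000010 pc2: +4 =544
r67=1000011 pc3: +8 =552
r68=1000100 pc2: +4 =556
r69=1000101 pc3: +8 =564
r70=1000110 pc3: +8 =572
r71=1000111 pc4: +16 =588
r72=1001000 pc2: +4 =592
r73=1001001 pc3: +8 =600
r74=1001010 pc3: +8 =608
r75=1001011 pc4: +16 =624
r76=1001100 pc3: +8 =632

Answer: 632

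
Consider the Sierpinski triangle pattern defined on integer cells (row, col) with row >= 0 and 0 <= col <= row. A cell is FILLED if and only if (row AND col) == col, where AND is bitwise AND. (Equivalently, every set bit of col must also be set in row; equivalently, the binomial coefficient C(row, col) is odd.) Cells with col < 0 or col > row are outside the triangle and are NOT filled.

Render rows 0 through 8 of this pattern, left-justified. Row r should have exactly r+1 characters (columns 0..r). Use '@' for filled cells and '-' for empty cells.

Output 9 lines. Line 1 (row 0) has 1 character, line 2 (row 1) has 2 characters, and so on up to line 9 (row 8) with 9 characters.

Answer: @
@@
@-@
@@@@
@---@
@@--@@
@-@-@-@
@@@@@@@@
@-------@

Derivation:
r0=0: @
r1=1: @@
r2=10: @-@
r3=11: @@@@
r4=100: @---@
r5=101: @@--@@
r6=110: @-@-@-@
r7=111: @@@@@@@@
r8=1000: @-------@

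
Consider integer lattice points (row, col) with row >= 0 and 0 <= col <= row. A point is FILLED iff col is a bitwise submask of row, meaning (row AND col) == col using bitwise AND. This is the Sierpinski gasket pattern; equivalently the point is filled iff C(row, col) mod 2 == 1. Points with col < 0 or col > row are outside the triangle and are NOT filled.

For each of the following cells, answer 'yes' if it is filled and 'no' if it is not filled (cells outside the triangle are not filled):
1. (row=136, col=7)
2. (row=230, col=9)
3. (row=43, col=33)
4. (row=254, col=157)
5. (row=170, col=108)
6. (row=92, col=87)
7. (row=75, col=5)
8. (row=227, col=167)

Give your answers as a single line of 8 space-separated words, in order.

Answer: no no yes no no no no no

Derivation:
(136,7): row=0b10001000, col=0b111, row AND col = 0b0 = 0; 0 != 7 -> empty
(230,9): row=0b11100110, col=0b1001, row AND col = 0b0 = 0; 0 != 9 -> empty
(43,33): row=0b101011, col=0b100001, row AND col = 0b100001 = 33; 33 == 33 -> filled
(254,157): row=0b11111110, col=0b10011101, row AND col = 0b10011100 = 156; 156 != 157 -> empty
(170,108): row=0b10101010, col=0b1101100, row AND col = 0b101000 = 40; 40 != 108 -> empty
(92,87): row=0b1011100, col=0b1010111, row AND col = 0b1010100 = 84; 84 != 87 -> empty
(75,5): row=0b1001011, col=0b101, row AND col = 0b1 = 1; 1 != 5 -> empty
(227,167): row=0b11100011, col=0b10100111, row AND col = 0b10100011 = 163; 163 != 167 -> empty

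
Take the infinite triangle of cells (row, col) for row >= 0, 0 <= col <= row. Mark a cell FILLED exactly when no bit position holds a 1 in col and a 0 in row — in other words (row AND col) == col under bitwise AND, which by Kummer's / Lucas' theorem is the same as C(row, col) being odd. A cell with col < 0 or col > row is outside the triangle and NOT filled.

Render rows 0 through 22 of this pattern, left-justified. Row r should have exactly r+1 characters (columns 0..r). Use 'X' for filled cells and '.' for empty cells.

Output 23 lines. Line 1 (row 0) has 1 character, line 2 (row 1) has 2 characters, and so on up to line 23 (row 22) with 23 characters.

r0=0: X
r1=1: XX
r2=10: X.X
r3=11: XXXX
r4=100: X...X
r5=101: XX..XX
r6=110: X.X.X.X
r7=111: XXXXXXXX
r8=1000: X.......X
r9=1001: XX......XX
r10=1010: X.X.....X.X
r11=1011: XXXX....XXXX
r12=1100: X...X...X...X
r13=1101: XX..XX..XX..XX
r14=1110: X.X.X.X.X.X.X.X
r15=1111: XXXXXXXXXXXXXXXX
r16=10000: X...............X
r17=10001: XX..............XX
r18=10010: X.X.............X.X
r19=10011: XXXX............XXXX
r20=10100: X...X...........X...X
r21=10101: XX..XX..........XX..XX
r22=10110: X.X.X.X.........X.X.X.X

Answer: X
XX
X.X
XXXX
X...X
XX..XX
X.X.X.X
XXXXXXXX
X.......X
XX......XX
X.X.....X.X
XXXX....XXXX
X...X...X...X
XX..XX..XX..XX
X.X.X.X.X.X.X.X
XXXXXXXXXXXXXXXX
X...............X
XX..............XX
X.X.............X.X
XXXX............XXXX
X...X...........X...X
XX..XX..........XX..XX
X.X.X.X.........X.X.X.X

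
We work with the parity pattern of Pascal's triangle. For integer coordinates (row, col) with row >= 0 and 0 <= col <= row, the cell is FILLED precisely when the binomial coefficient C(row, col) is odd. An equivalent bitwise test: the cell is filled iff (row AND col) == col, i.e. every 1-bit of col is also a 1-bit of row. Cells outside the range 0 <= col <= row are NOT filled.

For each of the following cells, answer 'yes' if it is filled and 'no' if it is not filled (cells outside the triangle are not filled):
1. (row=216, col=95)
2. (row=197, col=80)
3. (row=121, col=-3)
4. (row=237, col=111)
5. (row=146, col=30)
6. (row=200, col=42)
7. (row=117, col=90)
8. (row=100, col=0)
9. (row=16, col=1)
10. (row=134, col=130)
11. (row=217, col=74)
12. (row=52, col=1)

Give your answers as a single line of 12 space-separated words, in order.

Answer: no no no no no no no yes no yes no no

Derivation:
(216,95): row=0b11011000, col=0b1011111, row AND col = 0b1011000 = 88; 88 != 95 -> empty
(197,80): row=0b11000101, col=0b1010000, row AND col = 0b1000000 = 64; 64 != 80 -> empty
(121,-3): col outside [0, 121] -> not filled
(237,111): row=0b11101101, col=0b1101111, row AND col = 0b1101101 = 109; 109 != 111 -> empty
(146,30): row=0b10010010, col=0b11110, row AND col = 0b10010 = 18; 18 != 30 -> empty
(200,42): row=0b11001000, col=0b101010, row AND col = 0b1000 = 8; 8 != 42 -> empty
(117,90): row=0b1110101, col=0b1011010, row AND col = 0b1010000 = 80; 80 != 90 -> empty
(100,0): row=0b1100100, col=0b0, row AND col = 0b0 = 0; 0 == 0 -> filled
(16,1): row=0b10000, col=0b1, row AND col = 0b0 = 0; 0 != 1 -> empty
(134,130): row=0b10000110, col=0b10000010, row AND col = 0b10000010 = 130; 130 == 130 -> filled
(217,74): row=0b11011001, col=0b1001010, row AND col = 0b1001000 = 72; 72 != 74 -> empty
(52,1): row=0b110100, col=0b1, row AND col = 0b0 = 0; 0 != 1 -> empty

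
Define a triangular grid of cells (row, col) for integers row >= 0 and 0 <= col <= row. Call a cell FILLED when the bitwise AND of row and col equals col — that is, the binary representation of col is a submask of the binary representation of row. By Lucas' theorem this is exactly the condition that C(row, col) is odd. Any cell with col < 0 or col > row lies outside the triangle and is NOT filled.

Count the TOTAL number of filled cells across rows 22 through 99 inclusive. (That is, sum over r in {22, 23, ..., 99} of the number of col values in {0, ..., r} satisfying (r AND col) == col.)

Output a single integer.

r22=10110 pc3: +8 =8
r23=10111 pc4: +16 =24
r24=11000 pc2: +4 =28
r25=11001 pc3: +8 =36
r26=11010 pc3: +8 =44
r27=11011 pc4: +16 =60
r28=11100 pc3: +8 =68
r29=11101 pc4: +16 =84
r30=11110 pc4: +16 =100
r31=11111 pc5: +32 =132
r32=100000 pc1: +2 =134
r33=100001 pc2: +4 =138
r34=100010 pc2: +4 =142
r35=100011 pc3: +8 =150
r36=100100 pc2: +4 =154
r37=100101 pc3: +8 =162
r38=100110 pc3: +8 =170
r39=100111 pc4: +16 =186
r40=101000 pc2: +4 =190
r41=101001 pc3: +8 =198
r42=101010 pc3: +8 =206
r43=101011 pc4: +16 =222
r44=101100 pc3: +8 =230
r45=101101 pc4: +16 =246
r46=101110 pc4: +16 =262
r47=101111 pc5: +32 =294
r48=110000 pc2: +4 =298
r49=110001 pc3: +8 =306
r50=110010 pc3: +8 =314
r51=110011 pc4: +16 =330
r52=110100 pc3: +8 =338
r53=110101 pc4: +16 =354
r54=110110 pc4: +16 =370
r55=110111 pc5: +32 =402
r56=111000 pc3: +8 =410
r57=111001 pc4: +16 =426
r58=111010 pc4: +16 =442
r59=111011 pc5: +32 =474
r60=111100 pc4: +16 =490
r61=111101 pc5: +32 =522
r62=111110 pc5: +32 =554
r63=111111 pc6: +64 =618
r64=1000000 pc1: +2 =620
r65=1000001 pc2: +4 =624
r66=1000010 pc2: +4 =628
r67=1000011 pc3: +8 =636
r68=1000100 pc2: +4 =640
r69=1000101 pc3: +8 =648
r70=1000110 pc3: +8 =656
r71=1000111 pc4: +16 =672
r72=1001000 pc2: +4 =676
r73=1001001 pc3: +8 =684
r74=1001010 pc3: +8 =692
r75=1001011 pc4: +16 =708
r76=1001100 pc3: +8 =716
r77=1001101 pc4: +16 =732
r78=1001110 pc4: +16 =748
r79=1001111 pc5: +32 =780
r80=1010000 pc2: +4 =784
r81=1010001 pc3: +8 =792
r82=1010010 pc3: +8 =800
r83=1010011 pc4: +16 =816
r84=1010100 pc3: +8 =824
r85=1010101 pc4: +16 =840
r86=1010110 pc4: +16 =856
r87=1010111 pc5: +32 =888
r88=1011000 pc3: +8 =896
r89=1011001 pc4: +16 =912
r90=1011010 pc4: +16 =928
r91=1011011 pc5: +32 =960
r92=1011100 pc4: +16 =976
r93=1011101 pc5: +32 =1008
r94=1011110 pc5: +32 =1040
r95=1011111 pc6: +64 =1104
r96=1100000 pc2: +4 =1108
r97=1100001 pc3: +8 =1116
r98=1100010 pc3: +8 =1124
r99=1100011 pc4: +16 =1140

Answer: 1140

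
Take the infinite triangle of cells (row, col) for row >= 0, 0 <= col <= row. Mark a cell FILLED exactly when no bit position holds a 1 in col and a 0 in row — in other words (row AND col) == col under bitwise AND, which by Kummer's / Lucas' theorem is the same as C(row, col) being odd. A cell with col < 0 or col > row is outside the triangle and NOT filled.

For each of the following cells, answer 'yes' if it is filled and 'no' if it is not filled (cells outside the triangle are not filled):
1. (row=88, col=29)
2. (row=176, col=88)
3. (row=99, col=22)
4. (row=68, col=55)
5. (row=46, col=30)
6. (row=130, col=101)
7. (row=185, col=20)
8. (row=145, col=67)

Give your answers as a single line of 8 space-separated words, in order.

(88,29): row=0b1011000, col=0b11101, row AND col = 0b11000 = 24; 24 != 29 -> empty
(176,88): row=0b10110000, col=0b1011000, row AND col = 0b10000 = 16; 16 != 88 -> empty
(99,22): row=0b1100011, col=0b10110, row AND col = 0b10 = 2; 2 != 22 -> empty
(68,55): row=0b1000100, col=0b110111, row AND col = 0b100 = 4; 4 != 55 -> empty
(46,30): row=0b101110, col=0b11110, row AND col = 0b1110 = 14; 14 != 30 -> empty
(130,101): row=0b10000010, col=0b1100101, row AND col = 0b0 = 0; 0 != 101 -> empty
(185,20): row=0b10111001, col=0b10100, row AND col = 0b10000 = 16; 16 != 20 -> empty
(145,67): row=0b10010001, col=0b1000011, row AND col = 0b1 = 1; 1 != 67 -> empty

Answer: no no no no no no no no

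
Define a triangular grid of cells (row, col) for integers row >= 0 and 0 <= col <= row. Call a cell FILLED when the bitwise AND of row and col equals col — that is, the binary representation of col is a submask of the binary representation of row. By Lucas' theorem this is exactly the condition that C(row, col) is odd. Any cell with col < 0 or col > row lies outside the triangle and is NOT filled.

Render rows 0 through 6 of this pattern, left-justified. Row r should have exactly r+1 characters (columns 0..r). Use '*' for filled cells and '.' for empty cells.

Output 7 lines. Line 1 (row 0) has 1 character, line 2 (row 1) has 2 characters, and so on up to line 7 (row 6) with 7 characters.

Answer: *
**
*.*
****
*...*
**..**
*.*.*.*

Derivation:
r0=0: *
r1=1: **
r2=10: *.*
r3=11: ****
r4=100: *...*
r5=101: **..**
r6=110: *.*.*.*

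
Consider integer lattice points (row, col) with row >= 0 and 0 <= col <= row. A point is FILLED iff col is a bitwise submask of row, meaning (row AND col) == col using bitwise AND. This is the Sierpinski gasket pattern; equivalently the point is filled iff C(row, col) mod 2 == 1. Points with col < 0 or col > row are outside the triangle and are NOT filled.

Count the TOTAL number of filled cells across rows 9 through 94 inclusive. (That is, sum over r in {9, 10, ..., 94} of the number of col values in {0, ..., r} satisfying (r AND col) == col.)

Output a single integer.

r9=1001 pc2: +4 =4
r10=1010 pc2: +4 =8
r11=1011 pc3: +8 =16
r12=1100 pc2: +4 =20
r13=1101 pc3: +8 =28
r14=1110 pc3: +8 =36
r15=1111 pc4: +16 =52
r16=10000 pc1: +2 =54
r17=10001 pc2: +4 =58
r18=10010 pc2: +4 =62
r19=10011 pc3: +8 =70
r20=10100 pc2: +4 =74
r21=10101 pc3: +8 =82
r22=10110 pc3: +8 =90
r23=10111 pc4: +16 =106
r24=11000 pc2: +4 =110
r25=11001 pc3: +8 =118
r26=11010 pc3: +8 =126
r27=11011 pc4: +16 =142
r28=11100 pc3: +8 =150
r29=11101 pc4: +16 =166
r30=11110 pc4: +16 =182
r31=11111 pc5: +32 =214
r32=100000 pc1: +2 =216
r33=100001 pc2: +4 =220
r34=100010 pc2: +4 =224
r35=100011 pc3: +8 =232
r36=100100 pc2: +4 =236
r37=100101 pc3: +8 =244
r38=100110 pc3: +8 =252
r39=100111 pc4: +16 =268
r40=101000 pc2: +4 =272
r41=101001 pc3: +8 =280
r42=101010 pc3: +8 =288
r43=101011 pc4: +16 =304
r44=101100 pc3: +8 =312
r45=101101 pc4: +16 =328
r46=101110 pc4: +16 =344
r47=101111 pc5: +32 =376
r48=110000 pc2: +4 =380
r49=110001 pc3: +8 =388
r50=110010 pc3: +8 =396
r51=110011 pc4: +16 =412
r52=110100 pc3: +8 =420
r53=110101 pc4: +16 =436
r54=110110 pc4: +16 =452
r55=110111 pc5: +32 =484
r56=111000 pc3: +8 =492
r57=111001 pc4: +16 =508
r58=111010 pc4: +16 =524
r59=111011 pc5: +32 =556
r60=111100 pc4: +16 =572
r61=111101 pc5: +32 =604
r62=111110 pc5: +32 =636
r63=111111 pc6: +64 =700
r64=1000000 pc1: +2 =702
r65=1000001 pc2: +4 =706
r66=1000010 pc2: +4 =710
r67=1000011 pc3: +8 =718
r68=1000100 pc2: +4 =722
r69=1000101 pc3: +8 =730
r70=1000110 pc3: +8 =738
r71=1000111 pc4: +16 =754
r72=1001000 pc2: +4 =758
r73=1001001 pc3: +8 =766
r74=1001010 pc3: +8 =774
r75=1001011 pc4: +16 =790
r76=1001100 pc3: +8 =798
r77=1001101 pc4: +16 =814
r78=1001110 pc4: +16 =830
r79=1001111 pc5: +32 =862
r80=1010000 pc2: +4 =866
r81=1010001 pc3: +8 =874
r82=1010010 pc3: +8 =882
r83=1010011 pc4: +16 =898
r84=1010100 pc3: +8 =906
r85=1010101 pc4: +16 =922
r86=1010110 pc4: +16 =938
r87=1010111 pc5: +32 =970
r88=1011000 pc3: +8 =978
r89=1011001 pc4: +16 =994
r90=1011010 pc4: +16 =1010
r91=1011011 pc5: +32 =1042
r92=1011100 pc4: +16 =1058
r93=1011101 pc5: +32 =1090
r94=1011110 pc5: +32 =1122

Answer: 1122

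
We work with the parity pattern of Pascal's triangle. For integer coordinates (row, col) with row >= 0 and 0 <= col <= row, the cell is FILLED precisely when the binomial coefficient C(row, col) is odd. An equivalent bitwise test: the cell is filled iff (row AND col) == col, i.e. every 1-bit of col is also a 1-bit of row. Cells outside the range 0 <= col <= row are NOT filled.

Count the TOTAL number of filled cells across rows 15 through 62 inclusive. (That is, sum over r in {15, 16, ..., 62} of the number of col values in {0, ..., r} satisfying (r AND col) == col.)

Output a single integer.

r15=1111 pc4: +16 =16
r16=10000 pc1: +2 =18
r17=10001 pc2: +4 =22
r18=10010 pc2: +4 =26
r19=10011 pc3: +8 =34
r20=10100 pc2: +4 =38
r21=10101 pc3: +8 =46
r22=10110 pc3: +8 =54
r23=10111 pc4: +16 =70
r24=11000 pc2: +4 =74
r25=11001 pc3: +8 =82
r26=11010 pc3: +8 =90
r27=11011 pc4: +16 =106
r28=11100 pc3: +8 =114
r29=11101 pc4: +16 =130
r30=11110 pc4: +16 =146
r31=11111 pc5: +32 =178
r32=100000 pc1: +2 =180
r33=100001 pc2: +4 =184
r34=100010 pc2: +4 =188
r35=100011 pc3: +8 =196
r36=100100 pc2: +4 =200
r37=100101 pc3: +8 =208
r38=100110 pc3: +8 =216
r39=100111 pc4: +16 =232
r40=101000 pc2: +4 =236
r41=101001 pc3: +8 =244
r42=101010 pc3: +8 =252
r43=101011 pc4: +16 =268
r44=101100 pc3: +8 =276
r45=101101 pc4: +16 =292
r46=101110 pc4: +16 =308
r47=101111 pc5: +32 =340
r48=110000 pc2: +4 =344
r49=110001 pc3: +8 =352
r50=110010 pc3: +8 =360
r51=110011 pc4: +16 =376
r52=110100 pc3: +8 =384
r53=110101 pc4: +16 =400
r54=110110 pc4: +16 =416
r55=110111 pc5: +32 =448
r56=111000 pc3: +8 =456
r57=111001 pc4: +16 =472
r58=111010 pc4: +16 =488
r59=111011 pc5: +32 =520
r60=111100 pc4: +16 =536
r61=111101 pc5: +32 =568
r62=111110 pc5: +32 =600

Answer: 600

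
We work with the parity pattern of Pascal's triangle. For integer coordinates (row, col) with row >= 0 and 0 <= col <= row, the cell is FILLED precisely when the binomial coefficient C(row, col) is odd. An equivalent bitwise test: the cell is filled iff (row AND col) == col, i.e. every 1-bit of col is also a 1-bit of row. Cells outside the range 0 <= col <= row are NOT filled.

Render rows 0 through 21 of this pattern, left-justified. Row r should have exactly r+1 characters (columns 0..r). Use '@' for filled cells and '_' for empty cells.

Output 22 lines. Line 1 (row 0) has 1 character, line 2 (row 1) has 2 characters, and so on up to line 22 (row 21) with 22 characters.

Answer: @
@@
@_@
@@@@
@___@
@@__@@
@_@_@_@
@@@@@@@@
@_______@
@@______@@
@_@_____@_@
@@@@____@@@@
@___@___@___@
@@__@@__@@__@@
@_@_@_@_@_@_@_@
@@@@@@@@@@@@@@@@
@_______________@
@@______________@@
@_@_____________@_@
@@@@____________@@@@
@___@___________@___@
@@__@@__________@@__@@

Derivation:
r0=0: @
r1=1: @@
r2=10: @_@
r3=11: @@@@
r4=100: @___@
r5=101: @@__@@
r6=110: @_@_@_@
r7=111: @@@@@@@@
r8=1000: @_______@
r9=1001: @@______@@
r10=1010: @_@_____@_@
r11=1011: @@@@____@@@@
r12=1100: @___@___@___@
r13=1101: @@__@@__@@__@@
r14=1110: @_@_@_@_@_@_@_@
r15=1111: @@@@@@@@@@@@@@@@
r16=10000: @_______________@
r17=10001: @@______________@@
r18=10010: @_@_____________@_@
r19=10011: @@@@____________@@@@
r20=10100: @___@___________@___@
r21=10101: @@__@@__________@@__@@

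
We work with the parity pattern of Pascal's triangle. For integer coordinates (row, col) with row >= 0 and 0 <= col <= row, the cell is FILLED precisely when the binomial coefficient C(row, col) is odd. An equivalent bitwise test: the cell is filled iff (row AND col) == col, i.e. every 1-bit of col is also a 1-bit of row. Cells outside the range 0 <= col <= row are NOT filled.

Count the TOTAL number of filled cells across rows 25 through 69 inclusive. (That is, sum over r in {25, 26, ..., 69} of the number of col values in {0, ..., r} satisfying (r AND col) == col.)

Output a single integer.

Answer: 620

Derivation:
r25=11001 pc3: +8 =8
r26=11010 pc3: +8 =16
r27=11011 pc4: +16 =32
r28=11100 pc3: +8 =40
r29=11101 pc4: +16 =56
r30=11110 pc4: +16 =72
r31=11111 pc5: +32 =104
r32=100000 pc1: +2 =106
r33=100001 pc2: +4 =110
r34=100010 pc2: +4 =114
r35=100011 pc3: +8 =122
r36=100100 pc2: +4 =126
r37=100101 pc3: +8 =134
r38=100110 pc3: +8 =142
r39=100111 pc4: +16 =158
r40=101000 pc2: +4 =162
r41=101001 pc3: +8 =170
r42=101010 pc3: +8 =178
r43=101011 pc4: +16 =194
r44=101100 pc3: +8 =202
r45=101101 pc4: +16 =218
r46=101110 pc4: +16 =234
r47=101111 pc5: +32 =266
r48=110000 pc2: +4 =270
r49=110001 pc3: +8 =278
r50=110010 pc3: +8 =286
r51=110011 pc4: +16 =302
r52=110100 pc3: +8 =310
r53=110101 pc4: +16 =326
r54=110110 pc4: +16 =342
r55=110111 pc5: +32 =374
r56=111000 pc3: +8 =382
r57=111001 pc4: +16 =398
r58=111010 pc4: +16 =414
r59=111011 pc5: +32 =446
r60=111100 pc4: +16 =462
r61=111101 pc5: +32 =494
r62=111110 pc5: +32 =526
r63=111111 pc6: +64 =590
r64=1000000 pc1: +2 =592
r65=1000001 pc2: +4 =596
r66=1000010 pc2: +4 =600
r67=1000011 pc3: +8 =608
r68=1000100 pc2: +4 =612
r69=1000101 pc3: +8 =620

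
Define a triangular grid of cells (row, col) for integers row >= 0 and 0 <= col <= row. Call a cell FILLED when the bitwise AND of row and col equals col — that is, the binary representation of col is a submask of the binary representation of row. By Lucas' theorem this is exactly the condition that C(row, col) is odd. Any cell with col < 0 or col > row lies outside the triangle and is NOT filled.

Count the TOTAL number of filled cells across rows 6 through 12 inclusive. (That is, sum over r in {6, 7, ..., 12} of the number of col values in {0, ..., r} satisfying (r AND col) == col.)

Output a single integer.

Answer: 34

Derivation:
r6=110 pc2: +4 =4
r7=111 pc3: +8 =12
r8=1000 pc1: +2 =14
r9=1001 pc2: +4 =18
r10=1010 pc2: +4 =22
r11=1011 pc3: +8 =30
r12=1100 pc2: +4 =34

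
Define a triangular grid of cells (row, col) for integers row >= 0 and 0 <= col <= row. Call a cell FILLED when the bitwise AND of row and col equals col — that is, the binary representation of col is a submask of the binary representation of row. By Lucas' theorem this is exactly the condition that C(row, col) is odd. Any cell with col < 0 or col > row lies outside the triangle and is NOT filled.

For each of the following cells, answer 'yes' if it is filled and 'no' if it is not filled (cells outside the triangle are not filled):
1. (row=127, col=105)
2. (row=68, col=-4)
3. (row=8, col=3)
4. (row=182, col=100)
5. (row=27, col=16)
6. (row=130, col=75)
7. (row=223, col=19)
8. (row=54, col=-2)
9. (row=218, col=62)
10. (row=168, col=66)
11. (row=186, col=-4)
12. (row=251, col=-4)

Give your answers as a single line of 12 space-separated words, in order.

(127,105): row=0b1111111, col=0b1101001, row AND col = 0b1101001 = 105; 105 == 105 -> filled
(68,-4): col outside [0, 68] -> not filled
(8,3): row=0b1000, col=0b11, row AND col = 0b0 = 0; 0 != 3 -> empty
(182,100): row=0b10110110, col=0b1100100, row AND col = 0b100100 = 36; 36 != 100 -> empty
(27,16): row=0b11011, col=0b10000, row AND col = 0b10000 = 16; 16 == 16 -> filled
(130,75): row=0b10000010, col=0b1001011, row AND col = 0b10 = 2; 2 != 75 -> empty
(223,19): row=0b11011111, col=0b10011, row AND col = 0b10011 = 19; 19 == 19 -> filled
(54,-2): col outside [0, 54] -> not filled
(218,62): row=0b11011010, col=0b111110, row AND col = 0b11010 = 26; 26 != 62 -> empty
(168,66): row=0b10101000, col=0b1000010, row AND col = 0b0 = 0; 0 != 66 -> empty
(186,-4): col outside [0, 186] -> not filled
(251,-4): col outside [0, 251] -> not filled

Answer: yes no no no yes no yes no no no no no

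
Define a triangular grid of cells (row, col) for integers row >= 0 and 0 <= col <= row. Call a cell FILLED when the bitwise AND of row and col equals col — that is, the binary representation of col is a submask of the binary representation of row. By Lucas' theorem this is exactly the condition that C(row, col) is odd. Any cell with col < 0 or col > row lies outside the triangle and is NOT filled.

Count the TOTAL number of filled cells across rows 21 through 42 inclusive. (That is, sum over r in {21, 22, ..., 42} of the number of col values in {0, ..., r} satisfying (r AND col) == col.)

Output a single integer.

Answer: 214

Derivation:
r21=10101 pc3: +8 =8
r22=10110 pc3: +8 =16
r23=10111 pc4: +16 =32
r24=11000 pc2: +4 =36
r25=11001 pc3: +8 =44
r26=11010 pc3: +8 =52
r27=11011 pc4: +16 =68
r28=11100 pc3: +8 =76
r29=11101 pc4: +16 =92
r30=11110 pc4: +16 =108
r31=11111 pc5: +32 =140
r32=100000 pc1: +2 =142
r33=100001 pc2: +4 =146
r34=100010 pc2: +4 =150
r35=100011 pc3: +8 =158
r36=100100 pc2: +4 =162
r37=100101 pc3: +8 =170
r38=100110 pc3: +8 =178
r39=100111 pc4: +16 =194
r40=101000 pc2: +4 =198
r41=101001 pc3: +8 =206
r42=101010 pc3: +8 =214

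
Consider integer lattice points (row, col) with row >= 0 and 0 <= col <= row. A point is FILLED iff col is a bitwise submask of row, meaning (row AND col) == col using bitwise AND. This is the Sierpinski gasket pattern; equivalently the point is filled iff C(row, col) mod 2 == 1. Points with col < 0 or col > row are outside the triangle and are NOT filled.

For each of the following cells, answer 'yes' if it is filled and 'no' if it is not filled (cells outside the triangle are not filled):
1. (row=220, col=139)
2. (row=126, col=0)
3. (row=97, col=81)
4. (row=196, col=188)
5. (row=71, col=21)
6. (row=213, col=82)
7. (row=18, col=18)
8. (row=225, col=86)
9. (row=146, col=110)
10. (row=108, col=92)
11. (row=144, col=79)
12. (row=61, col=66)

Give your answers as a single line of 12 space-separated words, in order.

(220,139): row=0b11011100, col=0b10001011, row AND col = 0b10001000 = 136; 136 != 139 -> empty
(126,0): row=0b1111110, col=0b0, row AND col = 0b0 = 0; 0 == 0 -> filled
(97,81): row=0b1100001, col=0b1010001, row AND col = 0b1000001 = 65; 65 != 81 -> empty
(196,188): row=0b11000100, col=0b10111100, row AND col = 0b10000100 = 132; 132 != 188 -> empty
(71,21): row=0b1000111, col=0b10101, row AND col = 0b101 = 5; 5 != 21 -> empty
(213,82): row=0b11010101, col=0b1010010, row AND col = 0b1010000 = 80; 80 != 82 -> empty
(18,18): row=0b10010, col=0b10010, row AND col = 0b10010 = 18; 18 == 18 -> filled
(225,86): row=0b11100001, col=0b1010110, row AND col = 0b1000000 = 64; 64 != 86 -> empty
(146,110): row=0b10010010, col=0b1101110, row AND col = 0b10 = 2; 2 != 110 -> empty
(108,92): row=0b1101100, col=0b1011100, row AND col = 0b1001100 = 76; 76 != 92 -> empty
(144,79): row=0b10010000, col=0b1001111, row AND col = 0b0 = 0; 0 != 79 -> empty
(61,66): col outside [0, 61] -> not filled

Answer: no yes no no no no yes no no no no no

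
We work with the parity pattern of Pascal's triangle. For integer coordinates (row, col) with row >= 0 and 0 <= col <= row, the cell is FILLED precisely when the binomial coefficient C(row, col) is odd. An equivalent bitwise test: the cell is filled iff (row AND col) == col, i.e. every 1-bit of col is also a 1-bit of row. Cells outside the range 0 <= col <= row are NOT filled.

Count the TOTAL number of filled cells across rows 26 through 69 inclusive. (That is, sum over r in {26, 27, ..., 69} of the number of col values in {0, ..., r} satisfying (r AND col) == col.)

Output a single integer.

Answer: 612

Derivation:
r26=11010 pc3: +8 =8
r27=11011 pc4: +16 =24
r28=11100 pc3: +8 =32
r29=11101 pc4: +16 =48
r30=11110 pc4: +16 =64
r31=11111 pc5: +32 =96
r32=100000 pc1: +2 =98
r33=100001 pc2: +4 =102
r34=100010 pc2: +4 =106
r35=100011 pc3: +8 =114
r36=100100 pc2: +4 =118
r37=100101 pc3: +8 =126
r38=100110 pc3: +8 =134
r39=100111 pc4: +16 =150
r40=101000 pc2: +4 =154
r41=101001 pc3: +8 =162
r42=101010 pc3: +8 =170
r43=101011 pc4: +16 =186
r44=101100 pc3: +8 =194
r45=101101 pc4: +16 =210
r46=101110 pc4: +16 =226
r47=101111 pc5: +32 =258
r48=110000 pc2: +4 =262
r49=110001 pc3: +8 =270
r50=110010 pc3: +8 =278
r51=110011 pc4: +16 =294
r52=110100 pc3: +8 =302
r53=110101 pc4: +16 =318
r54=110110 pc4: +16 =334
r55=110111 pc5: +32 =366
r56=111000 pc3: +8 =374
r57=111001 pc4: +16 =390
r58=111010 pc4: +16 =406
r59=111011 pc5: +32 =438
r60=111100 pc4: +16 =454
r61=111101 pc5: +32 =486
r62=111110 pc5: +32 =518
r63=111111 pc6: +64 =582
r64=1000000 pc1: +2 =584
r65=1000001 pc2: +4 =588
r66=1000010 pc2: +4 =592
r67=1000011 pc3: +8 =600
r68=1000100 pc2: +4 =604
r69=1000101 pc3: +8 =612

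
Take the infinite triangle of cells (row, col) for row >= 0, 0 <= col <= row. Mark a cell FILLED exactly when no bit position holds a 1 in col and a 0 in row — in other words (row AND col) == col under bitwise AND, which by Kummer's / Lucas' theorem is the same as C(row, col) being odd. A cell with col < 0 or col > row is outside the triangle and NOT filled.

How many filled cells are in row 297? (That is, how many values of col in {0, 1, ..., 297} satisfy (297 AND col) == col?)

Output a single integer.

297 in binary = 100101001
popcount(297) = number of 1-bits in 100101001 = 4
A col c satisfies (297 AND c) == c iff every set bit of c is also set in 297; each of the 4 set bits of 297 can independently be on or off in c.
count = 2^4 = 16

Answer: 16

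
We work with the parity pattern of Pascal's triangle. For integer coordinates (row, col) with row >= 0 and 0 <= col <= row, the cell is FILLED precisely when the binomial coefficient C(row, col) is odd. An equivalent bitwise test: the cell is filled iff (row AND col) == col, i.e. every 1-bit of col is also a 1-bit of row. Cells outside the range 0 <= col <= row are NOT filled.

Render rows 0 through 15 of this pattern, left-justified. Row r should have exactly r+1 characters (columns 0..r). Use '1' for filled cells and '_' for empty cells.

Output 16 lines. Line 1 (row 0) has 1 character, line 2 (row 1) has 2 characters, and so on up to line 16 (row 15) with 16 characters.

Answer: 1
11
1_1
1111
1___1
11__11
1_1_1_1
11111111
1_______1
11______11
1_1_____1_1
1111____1111
1___1___1___1
11__11__11__11
1_1_1_1_1_1_1_1
1111111111111111

Derivation:
r0=0: 1
r1=1: 11
r2=10: 1_1
r3=11: 1111
r4=100: 1___1
r5=101: 11__11
r6=110: 1_1_1_1
r7=111: 11111111
r8=1000: 1_______1
r9=1001: 11______11
r10=1010: 1_1_____1_1
r11=1011: 1111____1111
r12=1100: 1___1___1___1
r13=1101: 11__11__11__11
r14=1110: 1_1_1_1_1_1_1_1
r15=1111: 1111111111111111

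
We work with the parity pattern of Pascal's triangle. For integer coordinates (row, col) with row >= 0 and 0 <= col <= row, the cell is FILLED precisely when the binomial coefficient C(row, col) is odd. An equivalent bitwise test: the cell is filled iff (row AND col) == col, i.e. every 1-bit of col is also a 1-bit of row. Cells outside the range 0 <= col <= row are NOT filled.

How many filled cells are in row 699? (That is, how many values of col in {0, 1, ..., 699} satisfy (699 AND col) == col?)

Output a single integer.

699 in binary = 1010111011
popcount(699) = number of 1-bits in 1010111011 = 7
A col c satisfies (699 AND c) == c iff every set bit of c is also set in 699; each of the 7 set bits of 699 can independently be on or off in c.
count = 2^7 = 128

Answer: 128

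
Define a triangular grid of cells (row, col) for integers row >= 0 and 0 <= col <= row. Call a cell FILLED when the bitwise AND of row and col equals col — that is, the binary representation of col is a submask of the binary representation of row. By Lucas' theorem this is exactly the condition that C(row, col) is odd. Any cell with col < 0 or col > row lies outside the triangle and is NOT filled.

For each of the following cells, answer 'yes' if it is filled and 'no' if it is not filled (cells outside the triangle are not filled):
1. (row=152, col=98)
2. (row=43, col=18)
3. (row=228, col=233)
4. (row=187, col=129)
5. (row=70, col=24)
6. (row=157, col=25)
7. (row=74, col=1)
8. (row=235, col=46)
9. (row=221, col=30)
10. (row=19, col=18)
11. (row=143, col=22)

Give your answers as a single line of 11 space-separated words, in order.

(152,98): row=0b10011000, col=0b1100010, row AND col = 0b0 = 0; 0 != 98 -> empty
(43,18): row=0b101011, col=0b10010, row AND col = 0b10 = 2; 2 != 18 -> empty
(228,233): col outside [0, 228] -> not filled
(187,129): row=0b10111011, col=0b10000001, row AND col = 0b10000001 = 129; 129 == 129 -> filled
(70,24): row=0b1000110, col=0b11000, row AND col = 0b0 = 0; 0 != 24 -> empty
(157,25): row=0b10011101, col=0b11001, row AND col = 0b11001 = 25; 25 == 25 -> filled
(74,1): row=0b1001010, col=0b1, row AND col = 0b0 = 0; 0 != 1 -> empty
(235,46): row=0b11101011, col=0b101110, row AND col = 0b101010 = 42; 42 != 46 -> empty
(221,30): row=0b11011101, col=0b11110, row AND col = 0b11100 = 28; 28 != 30 -> empty
(19,18): row=0b10011, col=0b10010, row AND col = 0b10010 = 18; 18 == 18 -> filled
(143,22): row=0b10001111, col=0b10110, row AND col = 0b110 = 6; 6 != 22 -> empty

Answer: no no no yes no yes no no no yes no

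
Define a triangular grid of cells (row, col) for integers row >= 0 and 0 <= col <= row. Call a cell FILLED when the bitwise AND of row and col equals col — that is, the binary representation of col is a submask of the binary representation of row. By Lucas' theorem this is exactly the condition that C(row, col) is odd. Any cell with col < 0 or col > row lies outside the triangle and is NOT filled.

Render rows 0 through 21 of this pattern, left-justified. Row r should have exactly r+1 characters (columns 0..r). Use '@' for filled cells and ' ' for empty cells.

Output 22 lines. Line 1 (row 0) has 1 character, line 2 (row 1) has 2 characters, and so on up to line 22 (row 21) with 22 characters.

r0=0: @
r1=1: @@
r2=10: @ @
r3=11: @@@@
r4=100: @   @
r5=101: @@  @@
r6=110: @ @ @ @
r7=111: @@@@@@@@
r8=1000: @       @
r9=1001: @@      @@
r10=1010: @ @     @ @
r11=1011: @@@@    @@@@
r12=1100: @   @   @   @
r13=1101: @@  @@  @@  @@
r14=1110: @ @ @ @ @ @ @ @
r15=1111: @@@@@@@@@@@@@@@@
r16=10000: @               @
r17=10001: @@              @@
r18=10010: @ @             @ @
r19=10011: @@@@            @@@@
r20=10100: @   @           @   @
r21=10101: @@  @@          @@  @@

Answer: @
@@
@ @
@@@@
@   @
@@  @@
@ @ @ @
@@@@@@@@
@       @
@@      @@
@ @     @ @
@@@@    @@@@
@   @   @   @
@@  @@  @@  @@
@ @ @ @ @ @ @ @
@@@@@@@@@@@@@@@@
@               @
@@              @@
@ @             @ @
@@@@            @@@@
@   @           @   @
@@  @@          @@  @@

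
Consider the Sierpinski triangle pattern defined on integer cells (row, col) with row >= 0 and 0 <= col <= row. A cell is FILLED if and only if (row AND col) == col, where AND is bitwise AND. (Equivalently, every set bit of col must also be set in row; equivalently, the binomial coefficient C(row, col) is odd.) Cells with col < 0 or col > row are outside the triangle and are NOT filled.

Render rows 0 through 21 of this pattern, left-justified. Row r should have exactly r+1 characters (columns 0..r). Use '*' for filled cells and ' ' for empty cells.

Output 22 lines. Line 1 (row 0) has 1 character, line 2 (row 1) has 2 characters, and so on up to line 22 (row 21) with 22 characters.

r0=0: *
r1=1: **
r2=10: * *
r3=11: ****
r4=100: *   *
r5=101: **  **
r6=110: * * * *
r7=111: ********
r8=1000: *       *
r9=1001: **      **
r10=1010: * *     * *
r11=1011: ****    ****
r12=1100: *   *   *   *
r13=1101: **  **  **  **
r14=1110: * * * * * * * *
r15=1111: ****************
r16=10000: *               *
r17=10001: **              **
r18=10010: * *             * *
r19=10011: ****            ****
r20=10100: *   *           *   *
r21=10101: **  **          **  **

Answer: *
**
* *
****
*   *
**  **
* * * *
********
*       *
**      **
* *     * *
****    ****
*   *   *   *
**  **  **  **
* * * * * * * *
****************
*               *
**              **
* *             * *
****            ****
*   *           *   *
**  **          **  **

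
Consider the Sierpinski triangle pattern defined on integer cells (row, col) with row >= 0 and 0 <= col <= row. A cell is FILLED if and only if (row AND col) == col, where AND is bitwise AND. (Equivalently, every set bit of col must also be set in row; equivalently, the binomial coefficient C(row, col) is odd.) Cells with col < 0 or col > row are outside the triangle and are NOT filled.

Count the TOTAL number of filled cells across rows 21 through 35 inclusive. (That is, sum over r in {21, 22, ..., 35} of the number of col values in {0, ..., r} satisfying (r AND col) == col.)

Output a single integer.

r21=10101 pc3: +8 =8
r22=10110 pc3: +8 =16
r23=10111 pc4: +16 =32
r24=11000 pc2: +4 =36
r25=11001 pc3: +8 =44
r26=11010 pc3: +8 =52
r27=11011 pc4: +16 =68
r28=11100 pc3: +8 =76
r29=11101 pc4: +16 =92
r30=11110 pc4: +16 =108
r31=11111 pc5: +32 =140
r32=100000 pc1: +2 =142
r33=100001 pc2: +4 =146
r34=100010 pc2: +4 =150
r35=100011 pc3: +8 =158

Answer: 158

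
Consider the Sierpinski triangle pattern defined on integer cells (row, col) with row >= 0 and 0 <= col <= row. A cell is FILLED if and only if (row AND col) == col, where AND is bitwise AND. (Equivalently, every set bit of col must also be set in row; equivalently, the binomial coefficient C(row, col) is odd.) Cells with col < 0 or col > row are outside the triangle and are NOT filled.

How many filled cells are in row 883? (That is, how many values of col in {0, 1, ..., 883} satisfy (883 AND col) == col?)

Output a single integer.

Answer: 128

Derivation:
883 in binary = 1101110011
popcount(883) = number of 1-bits in 1101110011 = 7
A col c satisfies (883 AND c) == c iff every set bit of c is also set in 883; each of the 7 set bits of 883 can independently be on or off in c.
count = 2^7 = 128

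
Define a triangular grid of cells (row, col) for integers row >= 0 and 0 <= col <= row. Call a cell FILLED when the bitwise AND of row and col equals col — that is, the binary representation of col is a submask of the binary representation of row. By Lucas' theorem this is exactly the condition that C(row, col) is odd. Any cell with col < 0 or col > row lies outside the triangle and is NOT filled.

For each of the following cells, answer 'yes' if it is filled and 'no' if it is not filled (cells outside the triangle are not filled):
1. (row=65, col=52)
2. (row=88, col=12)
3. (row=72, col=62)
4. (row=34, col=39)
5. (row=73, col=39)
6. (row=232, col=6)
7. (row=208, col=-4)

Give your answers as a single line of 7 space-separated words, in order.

Answer: no no no no no no no

Derivation:
(65,52): row=0b1000001, col=0b110100, row AND col = 0b0 = 0; 0 != 52 -> empty
(88,12): row=0b1011000, col=0b1100, row AND col = 0b1000 = 8; 8 != 12 -> empty
(72,62): row=0b1001000, col=0b111110, row AND col = 0b1000 = 8; 8 != 62 -> empty
(34,39): col outside [0, 34] -> not filled
(73,39): row=0b1001001, col=0b100111, row AND col = 0b1 = 1; 1 != 39 -> empty
(232,6): row=0b11101000, col=0b110, row AND col = 0b0 = 0; 0 != 6 -> empty
(208,-4): col outside [0, 208] -> not filled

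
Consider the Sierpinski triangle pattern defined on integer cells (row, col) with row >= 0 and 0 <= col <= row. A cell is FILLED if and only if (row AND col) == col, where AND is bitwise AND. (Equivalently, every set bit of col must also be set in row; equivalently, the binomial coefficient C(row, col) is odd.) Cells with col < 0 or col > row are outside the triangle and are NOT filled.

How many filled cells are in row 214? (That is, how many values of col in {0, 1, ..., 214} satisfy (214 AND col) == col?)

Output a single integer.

214 in binary = 11010110
popcount(214) = number of 1-bits in 11010110 = 5
A col c satisfies (214 AND c) == c iff every set bit of c is also set in 214; each of the 5 set bits of 214 can independently be on or off in c.
count = 2^5 = 32

Answer: 32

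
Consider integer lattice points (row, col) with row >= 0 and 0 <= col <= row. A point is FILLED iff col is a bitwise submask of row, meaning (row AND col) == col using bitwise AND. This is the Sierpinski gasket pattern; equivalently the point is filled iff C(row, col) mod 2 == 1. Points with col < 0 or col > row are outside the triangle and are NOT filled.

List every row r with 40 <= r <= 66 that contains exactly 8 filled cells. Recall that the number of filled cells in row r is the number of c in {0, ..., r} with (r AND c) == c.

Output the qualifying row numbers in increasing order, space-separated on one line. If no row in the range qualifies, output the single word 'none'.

Answer: 41 42 44 49 50 52 56

Derivation:
Row r has 2^popcount(r) filled cells, so we need popcount(r) = log2(8) = 3.
Scan r = 40..66 and keep those with exactly 3 one-bits:
r=40=101000 popcount=2 -> skip
r=41=101001 popcount=3 -> KEEP
r=42=101010 popcount=3 -> KEEP
r=43=101011 popcount=4 -> skip
r=44=101100 popcount=3 -> KEEP
r=45=101101 popcount=4 -> skip
r=46=101110 popcount=4 -> skip
r=47=101111 popcount=5 -> skip
r=48=110000 popcount=2 -> skip
r=49=110001 popcount=3 -> KEEP
r=50=110010 popcount=3 -> KEEP
r=51=110011 popcount=4 -> skip
r=52=110100 popcount=3 -> KEEP
r=53=110101 popcount=4 -> skip
r=54=110110 popcount=4 -> skip
r=55=110111 popcount=5 -> skip
r=56=111000 popcount=3 -> KEEP
r=57=111001 popcount=4 -> skip
r=58=111010 popcount=4 -> skip
r=59=111011 popcount=5 -> skip
r=60=111100 popcount=4 -> skip
r=61=111101 popcount=5 -> skip
r=62=111110 popcount=5 -> skip
r=63=111111 popcount=6 -> skip
r=64=1000000 popcount=1 -> skip
r=65=1000001 popcount=2 -> skip
r=66=1000010 popcount=2 -> skip
Kept rows: 41 42 44 49 50 52 56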